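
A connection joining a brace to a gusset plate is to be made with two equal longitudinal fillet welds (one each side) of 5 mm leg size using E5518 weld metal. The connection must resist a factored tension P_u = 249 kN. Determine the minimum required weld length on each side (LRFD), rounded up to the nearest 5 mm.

L = 145 mm on each side

E55XX → F_EXX = 550 MPa.
Throat t_e = 0.707 × 5 = 3.535 mm.
φr_n = 0.75 × 0.6 × 550 × 3.535 × 10⁻³ = 0.8749 kN/mm.
L_req = P_u / φr_n = 249 / 0.8749 = 284.6 mm total.
Per side: 284.6 / 2 = 142.3 mm.
Round up → use L = 145 mm on each side.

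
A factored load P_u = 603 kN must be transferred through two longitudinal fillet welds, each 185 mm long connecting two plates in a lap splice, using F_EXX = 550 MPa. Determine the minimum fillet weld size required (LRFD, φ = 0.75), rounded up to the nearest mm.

Total weld length L = 370 mm.
Required throat t_e = P_u / (φ × 0.6 F_EXX × L) = 603 / (0.75 × 0.6 × 550 × 370 × 10⁻³) = 6.585 mm.
Required leg w = t_e / 0.707 = 9.314 mm → use 10 mm.

w = 10 mm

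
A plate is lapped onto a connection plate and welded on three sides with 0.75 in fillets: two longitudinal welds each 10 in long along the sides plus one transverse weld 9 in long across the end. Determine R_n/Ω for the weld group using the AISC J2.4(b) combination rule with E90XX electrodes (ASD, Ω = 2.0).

E90XX → F_EXX = 90 ksi.
t_e = 0.707 × 0.75 = 0.5302 in.
R_nwl = 0.6 × 90 × 0.5302 × 20 = 572.7 kips (longitudinal, 2 welds).
R_nwt = 0.6 × 90 × 0.5302 × 9 = 257.7 kips (transverse, base value).
(i) R_nwl + R_nwt = 830.4 kips; (ii) 0.85 R_nwl + 1.5 R_nwt = 873.3 kips.
R_n = max = 873.3 kips [governs: (ii)]; R_n/Ω = 436.7 kips.

R_n/Ω ≈ 437 kips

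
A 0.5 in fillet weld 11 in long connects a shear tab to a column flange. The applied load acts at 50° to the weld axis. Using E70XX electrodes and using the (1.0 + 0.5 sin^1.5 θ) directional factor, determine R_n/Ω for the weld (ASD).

R_n/Ω ≈ 109 kips

E70XX → F_EXX = 70 ksi.
t_e = 0.707 × 0.5 = 0.3535 in; A_we = 0.3535 × 11 = 3.888 in².
Directional factor: 1.0 + 0.5 sin^1.5(50°) = 1.335.
F_nw = 0.6 × 70 × 1.335 = 56.08 ksi.
R_n/Ω = (56.08 × 3.888) / 2.0 = 109 kips.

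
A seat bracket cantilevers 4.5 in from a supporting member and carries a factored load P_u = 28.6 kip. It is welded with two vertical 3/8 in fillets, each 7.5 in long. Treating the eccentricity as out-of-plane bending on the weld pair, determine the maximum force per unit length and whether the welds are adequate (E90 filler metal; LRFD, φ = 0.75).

f_max ≈ 7.12 kip/in; adequate

E90XX → F_EXX = 90 ksi.
L_w = 2 × 7.5 = 15 in; section modulus (unit throat) S = 2 × L²/6 = 18.75 in².
Direct shear f_v = P/L_w = 28.6/15 = 1.907 kip/in.
Moment M = P × e = 28.6 × 4.5 = 128.7 kip·in; bending f_b = M/S = 6.864 kip/in.
f_max = √(f_v² + f_b²) = √(1.907² + 6.864²) = 7.124 kip/in.
φr_n = 0.75 × 0.6 × 90 × (0.707 × 0.375) = 10.74 kip/in → adequate.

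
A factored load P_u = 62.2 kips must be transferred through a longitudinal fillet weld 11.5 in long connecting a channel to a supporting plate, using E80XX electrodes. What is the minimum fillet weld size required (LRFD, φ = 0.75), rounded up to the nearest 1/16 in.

E80XX → F_EXX = 80 ksi.
Total weld length L = 11.5 in.
Required throat t_e = P_u / (φ × 0.6 F_EXX × L) = 62.2 / (0.75 × 0.6 × 80 × 11.5) = 0.1502 in.
Required leg w = t_e / 0.707 = 0.2125 in → use 1/4 in.

w = 1/4 in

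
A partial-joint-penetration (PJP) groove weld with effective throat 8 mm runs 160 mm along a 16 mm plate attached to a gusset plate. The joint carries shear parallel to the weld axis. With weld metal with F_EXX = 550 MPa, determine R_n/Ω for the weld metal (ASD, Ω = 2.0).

Effective throat (given) t_e = 8 mm.
A_we = 8 × 160 = 1280 mm².
F_nw = 0.6 F_EXX = 330 MPa.
R_n/Ω = (330 × 1280) / 2.0 × 10⁻³ = 211.2 kN.

R_n/Ω ≈ 211 kN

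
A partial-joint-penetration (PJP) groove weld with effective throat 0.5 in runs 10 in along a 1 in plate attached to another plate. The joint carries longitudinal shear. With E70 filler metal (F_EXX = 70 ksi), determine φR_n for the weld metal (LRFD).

Effective throat (given) t_e = 0.5 in.
A_we = 0.5 × 10 = 5 in².
F_nw = 0.6 F_EXX = 42 ksi.
φR_n = 0.75 × 42 × 5 = 157.5 kips.

φR_n ≈ 158 kips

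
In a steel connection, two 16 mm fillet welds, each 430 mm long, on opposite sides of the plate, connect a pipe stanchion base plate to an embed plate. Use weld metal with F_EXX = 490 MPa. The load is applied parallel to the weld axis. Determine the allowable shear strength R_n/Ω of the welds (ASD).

Effective throat t_e = 0.707 × 16 = 11.31 mm.
Total length L = 860 mm; A_we = 11.31 × 860 = 9728 mm².
F_nw = 0.6 F_EXX = 0.6 × 490 = 294 MPa.
R_n = 294 × 9728 × 10⁻³ = 2860 kN; R_n/Ω = 2860/2.0 = 1430 kN.

R_n/Ω ≈ 1430 kN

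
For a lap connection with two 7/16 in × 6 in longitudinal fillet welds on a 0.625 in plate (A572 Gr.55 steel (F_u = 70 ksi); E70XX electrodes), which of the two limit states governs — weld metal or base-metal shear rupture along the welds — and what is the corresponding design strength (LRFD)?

E70XX → F_EXX = 70 ksi.
t_e = 0.707 × 0.4375 = 0.3093 in; L = 12 in.
Weld metal: φR_n = 0.75 × 0.6 × 70 × 0.3093 × 12 = 116.9 kip.
Base metal (shear rupture): φR_n = 0.75 × 0.6 × 70 × 0.625 × 12 = 236.2 kip.
Governing: weld metal.

φR_n ≈ 117 kip (weld metal governs)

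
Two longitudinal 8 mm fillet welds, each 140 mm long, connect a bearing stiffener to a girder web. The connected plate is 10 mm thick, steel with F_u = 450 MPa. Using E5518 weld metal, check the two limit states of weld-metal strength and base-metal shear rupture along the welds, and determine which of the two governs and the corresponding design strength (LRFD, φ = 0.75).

E55XX → F_EXX = 550 MPa.
t_e = 0.707 × 8 = 5.656 mm; L = 280 mm.
Weld metal: φR_n = 0.75 × 0.6 × 550 × 5.656 × 280 × 10⁻³ = 392 kN.
Base metal (shear rupture): φR_n = 0.75 × 0.6 × 450 × 10 × 280 × 10⁻³ = 567 kN.
Governing: weld metal.

φR_n ≈ 392 kN (weld metal governs)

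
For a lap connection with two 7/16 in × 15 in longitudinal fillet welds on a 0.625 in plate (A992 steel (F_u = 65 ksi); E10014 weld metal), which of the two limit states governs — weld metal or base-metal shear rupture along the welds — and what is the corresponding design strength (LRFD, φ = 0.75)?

E100XX → F_EXX = 100 ksi.
t_e = 0.707 × 0.4375 = 0.3093 in; L = 30 in.
Weld metal: φR_n = 0.75 × 0.6 × 100 × 0.3093 × 30 = 417.6 kips.
Base metal (shear rupture): φR_n = 0.75 × 0.6 × 65 × 0.625 × 30 = 548.4 kips.
Governing: weld metal.

φR_n ≈ 418 kips (weld metal governs)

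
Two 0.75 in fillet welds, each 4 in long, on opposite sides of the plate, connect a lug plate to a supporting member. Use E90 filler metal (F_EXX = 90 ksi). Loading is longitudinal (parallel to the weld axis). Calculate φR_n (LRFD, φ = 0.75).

φR_n ≈ 172 kip

Effective throat t_e = 0.707 × 0.75 = 0.5302 in.
Total length L = 8 in; A_we = 0.5302 × 8 = 4.242 in².
F_nw = 0.6 F_EXX = 0.6 × 90 = 54 ksi.
φR_n = 0.75 × 54 × 4.242 = 171.8 kip.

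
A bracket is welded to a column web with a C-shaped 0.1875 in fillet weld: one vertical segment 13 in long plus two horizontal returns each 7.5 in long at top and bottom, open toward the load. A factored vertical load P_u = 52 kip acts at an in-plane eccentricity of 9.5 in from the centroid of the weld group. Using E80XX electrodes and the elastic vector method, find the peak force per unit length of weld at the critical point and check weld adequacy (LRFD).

E80XX → F_EXX = 80 ksi.
Total weld length L_w = 28 in. Treat welds as unit-width lines.
Centroid: x̄ = 2×7.5×3.75 / 28 = 2.009 in from the vertical weld.
Polar moment about centroid: J = I_x + I_y = [13³/12 + 2×7.5×6.5²] + [13×2.009² + 2(7.5³/12 + 7.5×1.741²)] = 985.1 in³.
Direct shear f_v = P/L_w = 52 / 28 = 1.857 kip/in (vertical).
Torsion M = P·e = 52 × 9.5 = 494 kip·in.
Critical point at (x, y) = (5.491, 6.5) from centroid. f_tx = M·y/J = 3.26 kip/in; f_ty = M·x/J = 2.754 kip/in.
Resultant f_max = √[f_tx² + (f_v + f_ty)²] = √[3.26² + (1.857 + 2.754)²] = 5.647 kip/in.
Capacity per unit length: φr_n = 0.75 × 0.6 × 80 × (0.707 × 0.1875) = 4.772 kip/in.
5.647 > 4.772 → NOT adequate.

f_max ≈ 5.65 kip/in; NOT adequate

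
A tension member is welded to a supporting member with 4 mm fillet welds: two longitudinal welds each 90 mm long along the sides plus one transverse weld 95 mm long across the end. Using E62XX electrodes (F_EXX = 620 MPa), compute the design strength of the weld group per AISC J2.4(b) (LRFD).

t_e = 0.707 × 4 = 2.828 mm.
R_nwl = 0.6 × 620 × 2.828 × 180 × 10⁻³ = 189.4 kN (longitudinal, 2 welds).
R_nwt = 0.6 × 620 × 2.828 × 95 × 10⁻³ = 99.94 kN (transverse, base value).
(i) R_nwl + R_nwt = 289.3 kN; (ii) 0.85 R_nwl + 1.5 R_nwt = 310.9 kN.
R_n = max = 310.9 kN [governs: (ii)]; φR_n = 233.2 kN.

φR_n ≈ 233 kN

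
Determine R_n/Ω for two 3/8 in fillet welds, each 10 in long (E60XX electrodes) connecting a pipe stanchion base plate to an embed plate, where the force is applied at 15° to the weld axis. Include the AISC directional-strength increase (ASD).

E60XX → F_EXX = 60 ksi.
t_e = 0.707 × 0.375 = 0.2651 in; A_we = 0.2651 × 20 = 5.303 in².
Directional factor: 1.0 + 0.5 sin^1.5(15°) = 1.066.
F_nw = 0.6 × 60 × 1.066 = 38.37 ksi.
R_n/Ω = (38.37 × 5.303) / 2.0 = 101.7 kip.

R_n/Ω ≈ 102 kip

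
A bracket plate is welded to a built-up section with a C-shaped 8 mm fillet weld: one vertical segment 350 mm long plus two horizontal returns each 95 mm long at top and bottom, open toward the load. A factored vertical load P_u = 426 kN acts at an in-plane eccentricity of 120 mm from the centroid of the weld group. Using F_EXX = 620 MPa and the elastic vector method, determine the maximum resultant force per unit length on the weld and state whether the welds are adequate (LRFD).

f_max ≈ 1500 N/mm; adequate

Total weld length L_w = 540 mm. Treat welds as unit-width lines.
Centroid: x̄ = 2×95×47.5 / 540 = 16.71 mm from the vertical weld.
Polar moment about centroid: J = I_x + I_y = [350³/12 + 2×95×175²] + [350×16.71² + 2(95³/12 + 95×30.79²)] = 9812000 mm³.
Direct shear f_v = P/L_w = 426×10³ / 540 = 788.9 N/mm (vertical).
Torsion M = P·e = 426×10³ × 120 = 51120000 N·mm.
Critical point at (x, y) = (78.29, 175) from centroid. f_tx = M·y/J = 911.7 N/mm; f_ty = M·x/J = 407.9 N/mm.
Resultant f_max = √[f_tx² + (f_v + f_ty)²] = √[911.7² + (788.9 + 407.9)²] = 1504 N/mm.
Capacity per unit length: φr_n = 0.75 × 0.6 × 620 × (0.707 × 8) = 1578 N/mm.
1504 ≤ 1578 → adequate.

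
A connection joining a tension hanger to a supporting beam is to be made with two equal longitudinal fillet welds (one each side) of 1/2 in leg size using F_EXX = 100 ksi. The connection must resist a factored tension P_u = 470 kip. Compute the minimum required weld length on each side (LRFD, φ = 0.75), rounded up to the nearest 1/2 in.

Throat t_e = 0.707 × 0.5 = 0.3535 in.
φr_n = 0.75 × 0.6 × 100 × 0.3535 = 15.91 kip/in.
L_req = P_u / φr_n = 470 / 15.91 = 29.55 in total.
Per side: 29.55 / 2 = 14.77 in.
Round up → use L = 15 in on each side.

L = 15 in on each side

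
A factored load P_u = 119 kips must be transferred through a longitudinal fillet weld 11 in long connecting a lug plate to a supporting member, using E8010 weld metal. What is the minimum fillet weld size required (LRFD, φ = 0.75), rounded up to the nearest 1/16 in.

E80XX → F_EXX = 80 ksi.
Total weld length L = 11 in.
Required throat t_e = P_u / (φ × 0.6 F_EXX × L) = 119 / (0.75 × 0.6 × 80 × 11) = 0.3005 in.
Required leg w = t_e / 0.707 = 0.425 in → use 7/16 in.

w = 7/16 in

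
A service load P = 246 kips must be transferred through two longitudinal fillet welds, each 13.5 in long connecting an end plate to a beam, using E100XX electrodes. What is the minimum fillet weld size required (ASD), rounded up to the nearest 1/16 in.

E100XX → F_EXX = 100 ksi.
Total weld length L = 27 in.
Required throat t_e = P × Ω / (0.6 F_EXX × L) = 246 × 2.0 / (0.6 × 100 × 27) = 0.3037 in.
Required leg w = t_e / 0.707 = 0.4296 in → use 7/16 in.

w = 7/16 in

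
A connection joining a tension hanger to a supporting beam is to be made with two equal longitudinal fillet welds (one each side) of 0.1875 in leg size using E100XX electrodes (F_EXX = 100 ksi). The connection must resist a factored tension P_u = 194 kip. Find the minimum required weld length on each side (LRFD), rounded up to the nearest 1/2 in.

Throat t_e = 0.707 × 0.1875 = 0.1326 in.
φr_n = 0.75 × 0.6 × 100 × 0.1326 = 5.965 kip/in.
L_req = P_u / φr_n = 194 / 5.965 = 32.52 in total.
Per side: 32.52 / 2 = 16.26 in.
Round up → use L = 16.5 in on each side.

L = 16.5 in on each side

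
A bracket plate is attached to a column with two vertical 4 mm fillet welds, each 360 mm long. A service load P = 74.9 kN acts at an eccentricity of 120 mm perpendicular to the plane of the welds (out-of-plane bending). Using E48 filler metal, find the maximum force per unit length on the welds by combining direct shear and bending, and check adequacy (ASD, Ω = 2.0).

E48XX → F_EXX = 480 MPa.
L_w = 2 × 360 = 720 mm; section modulus (unit throat) S = 2 × L²/6 = 43200 mm².
Direct shear f_v = P/L_w = 74.9×10³/720 = 104 N/mm.
Moment M = P × e = 74.9×10³ × 120 = 8988000 N·mm; bending f_b = M/S = 208.1 N/mm.
f_max = √(f_v² + f_b²) = √(104² + 208.1²) = 232.6 N/mm.
r_n/Ω = (1/2.0) × 0.6 × 480 × (0.707 × 4) = 407.2 N/mm → adequate.

f_max ≈ 233 N/mm; adequate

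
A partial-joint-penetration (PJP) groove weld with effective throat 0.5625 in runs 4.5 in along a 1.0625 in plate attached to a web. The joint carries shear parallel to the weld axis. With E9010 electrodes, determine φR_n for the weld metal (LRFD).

φR_n ≈ 103 kip

E90XX → F_EXX = 90 ksi.
Effective throat (given) t_e = 0.5625 in.
A_we = 0.5625 × 4.5 = 2.531 in².
F_nw = 0.6 F_EXX = 54 ksi.
φR_n = 0.75 × 54 × 2.531 = 102.5 kip.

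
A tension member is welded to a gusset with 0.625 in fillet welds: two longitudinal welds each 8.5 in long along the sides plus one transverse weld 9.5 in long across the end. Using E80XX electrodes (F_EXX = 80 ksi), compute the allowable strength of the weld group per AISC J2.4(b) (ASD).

R_n/Ω ≈ 304 kips

t_e = 0.707 × 0.625 = 0.4419 in.
R_nwl = 0.6 × 80 × 0.4419 × 17 = 360.6 kips (longitudinal, 2 welds).
R_nwt = 0.6 × 80 × 0.4419 × 9.5 = 201.5 kips (transverse, base value).
(i) R_nwl + R_nwt = 562.1 kips; (ii) 0.85 R_nwl + 1.5 R_nwt = 608.7 kips.
R_n = max = 608.7 kips [governs: (ii)]; R_n/Ω = 304.4 kips.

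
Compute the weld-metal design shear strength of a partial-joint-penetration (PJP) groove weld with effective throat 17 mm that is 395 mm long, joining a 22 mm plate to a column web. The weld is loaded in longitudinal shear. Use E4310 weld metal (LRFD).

φR_n ≈ 1300 kN

E43XX → F_EXX = 430 MPa.
Effective throat (given) t_e = 17 mm.
A_we = 17 × 395 = 6715 mm².
F_nw = 0.6 F_EXX = 258 MPa.
φR_n = 0.75 × 258 × 6715 × 10⁻³ = 1299 kN.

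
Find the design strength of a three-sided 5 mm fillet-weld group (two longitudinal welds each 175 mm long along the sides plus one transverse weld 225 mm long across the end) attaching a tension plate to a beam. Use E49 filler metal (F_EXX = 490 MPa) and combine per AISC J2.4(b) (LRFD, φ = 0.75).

φR_n ≈ 495 kN

t_e = 0.707 × 5 = 3.535 mm.
R_nwl = 0.6 × 490 × 3.535 × 350 × 10⁻³ = 363.8 kN (longitudinal, 2 welds).
R_nwt = 0.6 × 490 × 3.535 × 225 × 10⁻³ = 233.8 kN (transverse, base value).
(i) R_nwl + R_nwt = 597.6 kN; (ii) 0.85 R_nwl + 1.5 R_nwt = 659.9 kN.
R_n = max = 659.9 kN [governs: (ii)]; φR_n = 495 kN.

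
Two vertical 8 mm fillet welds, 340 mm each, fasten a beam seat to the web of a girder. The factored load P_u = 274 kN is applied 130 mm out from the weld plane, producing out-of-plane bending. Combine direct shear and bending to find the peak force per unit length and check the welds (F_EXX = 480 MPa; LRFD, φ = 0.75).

L_w = 2 × 340 = 680 mm; section modulus (unit throat) S = 2 × L²/6 = 38530 mm².
Direct shear f_v = P/L_w = 274×10³/680 = 402.9 N/mm.
Moment M = P × e = 274×10³ × 130 = 35620000 N·mm; bending f_b = M/S = 924.4 N/mm.
f_max = √(f_v² + f_b²) = √(402.9² + 924.4²) = 1008 N/mm.
φr_n = 0.75 × 0.6 × 480 × (0.707 × 8) = 1222 N/mm → adequate.

f_max ≈ 1010 N/mm; adequate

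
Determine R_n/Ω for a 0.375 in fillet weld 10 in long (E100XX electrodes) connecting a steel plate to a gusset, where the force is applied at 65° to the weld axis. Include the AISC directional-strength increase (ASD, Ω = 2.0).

E100XX → F_EXX = 100 ksi.
t_e = 0.707 × 0.375 = 0.2651 in; A_we = 0.2651 × 10 = 2.651 in².
Directional factor: 1.0 + 0.5 sin^1.5(65°) = 1.431.
F_nw = 0.6 × 100 × 1.431 = 85.88 ksi.
R_n/Ω = (85.88 × 2.651) / 2.0 = 113.9 kip.

R_n/Ω ≈ 114 kip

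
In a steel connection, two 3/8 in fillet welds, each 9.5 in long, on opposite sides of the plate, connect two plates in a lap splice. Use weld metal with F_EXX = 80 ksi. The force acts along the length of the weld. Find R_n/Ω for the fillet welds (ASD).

R_n/Ω ≈ 121 kip

Effective throat t_e = 0.707 × 0.375 = 0.2651 in.
Total length L = 19 in; A_we = 0.2651 × 19 = 5.037 in².
F_nw = 0.6 F_EXX = 0.6 × 80 = 48 ksi.
R_n = 48 × 5.037 = 241.8 kip; R_n/Ω = 241.8/2.0 = 120.9 kip.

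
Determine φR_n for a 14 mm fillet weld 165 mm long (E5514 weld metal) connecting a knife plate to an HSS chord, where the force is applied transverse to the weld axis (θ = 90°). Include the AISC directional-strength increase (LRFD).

φR_n ≈ 606 kN

E55XX → F_EXX = 550 MPa.
t_e = 0.707 × 14 = 9.898 mm; A_we = 9.898 × 165 = 1633 mm².
Directional factor: 1.0 + 0.5 sin^1.5(90°) = 1.5.
F_nw = 0.6 × 550 × 1.5 = 495 MPa.
φR_n = 0.75 × 495 × 1633 × 10⁻³ = 606.3 kN.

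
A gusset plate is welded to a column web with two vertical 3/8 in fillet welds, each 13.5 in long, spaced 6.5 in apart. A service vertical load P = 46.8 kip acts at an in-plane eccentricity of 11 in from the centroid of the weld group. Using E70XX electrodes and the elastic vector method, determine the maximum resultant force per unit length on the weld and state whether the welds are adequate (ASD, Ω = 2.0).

E70XX → F_EXX = 70 ksi.
Total weld length L_w = 27 in. Treat welds as unit-width lines.
Polar moment about centroid: J = 2[d³/12 + d(b/2)²] = 2[13.5³/12 + 13.5×3.25²] = 695.2 in³.
Direct shear f_v = P/L_w = 46.8 / 27 = 1.733 kip/in (vertical).
Torsion M = P·e = 46.8 × 11 = 514.8 kip·in.
Critical point at (x, y) = (3.25, 6.75) from centroid. f_tx = M·y/J = 4.998 kip/in; f_ty = M·x/J = 2.406 kip/in.
Resultant f_max = √[f_tx² + (f_v + f_ty)²] = √[4.998² + (1.733 + 2.406)²] = 6.49 kip/in.
Capacity per unit length: r_n/Ω = (1/2.0) × 0.6 × 70 × (0.707 × 0.375) = 5.568 kip/in.
6.49 > 5.568 → NOT adequate.

f_max ≈ 6.49 kip/in; NOT adequate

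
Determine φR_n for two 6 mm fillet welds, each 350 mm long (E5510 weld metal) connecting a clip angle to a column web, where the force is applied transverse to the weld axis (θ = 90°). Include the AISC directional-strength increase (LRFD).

E55XX → F_EXX = 550 MPa.
t_e = 0.707 × 6 = 4.242 mm; A_we = 4.242 × 700 = 2969 mm².
Directional factor: 1.0 + 0.5 sin^1.5(90°) = 1.5.
F_nw = 0.6 × 550 × 1.5 = 495 MPa.
φR_n = 0.75 × 495 × 2969 × 10⁻³ = 1102 kN.

φR_n ≈ 1100 kN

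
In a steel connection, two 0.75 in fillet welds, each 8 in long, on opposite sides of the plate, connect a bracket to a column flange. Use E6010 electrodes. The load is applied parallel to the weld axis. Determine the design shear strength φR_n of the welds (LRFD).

φR_n ≈ 229 kips

E60XX → F_EXX = 60 ksi.
Effective throat t_e = 0.707 × 0.75 = 0.5302 in.
Total length L = 16 in; A_we = 0.5302 × 16 = 8.484 in².
F_nw = 0.6 F_EXX = 0.6 × 60 = 36 ksi.
φR_n = 0.75 × 36 × 8.484 = 229.1 kips.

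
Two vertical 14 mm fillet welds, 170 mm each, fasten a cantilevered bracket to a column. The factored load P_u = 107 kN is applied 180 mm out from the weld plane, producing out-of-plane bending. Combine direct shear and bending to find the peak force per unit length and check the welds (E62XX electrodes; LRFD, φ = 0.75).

f_max ≈ 2020 N/mm; adequate

E62XX → F_EXX = 620 MPa.
L_w = 2 × 170 = 340 mm; section modulus (unit throat) S = 2 × L²/6 = 9633 mm².
Direct shear f_v = P/L_w = 107×10³/340 = 314.7 N/mm.
Moment M = P × e = 107×10³ × 180 = 19260000 N·mm; bending f_b = M/S = 1999 N/mm.
f_max = √(f_v² + f_b²) = √(314.7² + 1999²) = 2024 N/mm.
φr_n = 0.75 × 0.6 × 620 × (0.707 × 14) = 2762 N/mm → adequate.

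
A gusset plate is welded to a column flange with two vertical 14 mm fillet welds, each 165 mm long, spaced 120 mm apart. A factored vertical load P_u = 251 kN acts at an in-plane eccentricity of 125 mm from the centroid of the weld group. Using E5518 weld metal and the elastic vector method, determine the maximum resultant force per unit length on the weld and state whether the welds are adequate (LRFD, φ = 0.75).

E55XX → F_EXX = 550 MPa.
Total weld length L_w = 330 mm. Treat welds as unit-width lines.
Polar moment about centroid: J = 2[d³/12 + d(b/2)²] = 2[165³/12 + 165×60²] = 1937000 mm³.
Direct shear f_v = P/L_w = 251×10³ / 330 = 760.6 N/mm (vertical).
Torsion M = P·e = 251×10³ × 125 = 31375000 N·mm.
Critical point at (x, y) = (60, 82.5) from centroid. f_tx = M·y/J = 1337 N/mm; f_ty = M·x/J = 972 N/mm.
Resultant f_max = √[f_tx² + (f_v + f_ty)²] = √[1337² + (760.6 + 972)²] = 2188 N/mm.
Capacity per unit length: φr_n = 0.75 × 0.6 × 550 × (0.707 × 14) = 2450 N/mm.
2188 ≤ 2450 → adequate.

f_max ≈ 2190 N/mm; adequate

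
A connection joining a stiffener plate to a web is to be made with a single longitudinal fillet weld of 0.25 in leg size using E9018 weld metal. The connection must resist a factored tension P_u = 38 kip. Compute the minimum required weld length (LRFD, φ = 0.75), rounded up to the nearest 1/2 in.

L = 5.5 in

E90XX → F_EXX = 90 ksi.
Throat t_e = 0.707 × 0.25 = 0.1767 in.
φr_n = 0.75 × 0.6 × 90 × 0.1767 = 7.158 kip/in.
L_req = P_u / φr_n = 38 / 7.158 = 5.308 in total.
Round up → use L = 5.5 in.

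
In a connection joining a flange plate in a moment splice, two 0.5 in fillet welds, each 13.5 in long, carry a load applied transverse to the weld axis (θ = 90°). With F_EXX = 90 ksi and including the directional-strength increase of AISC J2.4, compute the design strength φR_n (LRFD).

φR_n ≈ 580 kips

t_e = 0.707 × 0.5 = 0.3535 in; A_we = 0.3535 × 27 = 9.544 in².
Directional factor: 1.0 + 0.5 sin^1.5(90°) = 1.5.
F_nw = 0.6 × 90 × 1.5 = 81 ksi.
φR_n = 0.75 × 81 × 9.544 = 579.8 kips.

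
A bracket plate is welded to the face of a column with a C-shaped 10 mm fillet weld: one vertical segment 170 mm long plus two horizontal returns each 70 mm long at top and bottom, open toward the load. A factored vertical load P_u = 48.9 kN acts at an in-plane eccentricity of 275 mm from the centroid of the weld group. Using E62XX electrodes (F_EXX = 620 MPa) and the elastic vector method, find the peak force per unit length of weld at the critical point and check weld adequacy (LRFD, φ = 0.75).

Total weld length L_w = 310 mm. Treat welds as unit-width lines.
Centroid: x̄ = 2×70×35 / 310 = 15.81 mm from the vertical weld.
Polar moment about centroid: J = I_x + I_y = [170³/12 + 2×70×85²] + [170×15.81² + 2(70³/12 + 70×19.19²)] = 1572000 mm³.
Direct shear f_v = P/L_w = 48.9×10³ / 310 = 157.7 N/mm (vertical).
Torsion M = P·e = 48.9×10³ × 275 = 13448000 N·mm.
Critical point at (x, y) = (54.19, 85) from centroid. f_tx = M·y/J = 727.1 N/mm; f_ty = M·x/J = 463.6 N/mm.
Resultant f_max = √[f_tx² + (f_v + f_ty)²] = √[727.1² + (157.7 + 463.6)²] = 956.4 N/mm.
Capacity per unit length: φr_n = 0.75 × 0.6 × 620 × (0.707 × 10) = 1973 N/mm.
956.4 ≤ 1973 → adequate.

f_max ≈ 956 N/mm; adequate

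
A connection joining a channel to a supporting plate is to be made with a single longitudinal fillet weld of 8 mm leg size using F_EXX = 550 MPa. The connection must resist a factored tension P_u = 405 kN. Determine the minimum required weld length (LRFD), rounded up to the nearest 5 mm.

Throat t_e = 0.707 × 8 = 5.656 mm.
φr_n = 0.75 × 0.6 × 550 × 5.656 × 10⁻³ = 1.4 kN/mm.
L_req = P_u / φr_n = 405 / 1.4 = 289.3 mm total.
Round up → use L = 290 mm.

L = 290 mm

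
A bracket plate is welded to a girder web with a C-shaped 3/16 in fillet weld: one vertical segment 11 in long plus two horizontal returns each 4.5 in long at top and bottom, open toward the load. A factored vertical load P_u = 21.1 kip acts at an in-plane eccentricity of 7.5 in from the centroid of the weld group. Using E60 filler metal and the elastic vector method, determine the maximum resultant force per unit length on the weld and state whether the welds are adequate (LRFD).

E60XX → F_EXX = 60 ksi.
Total weld length L_w = 20 in. Treat welds as unit-width lines.
Centroid: x̄ = 2×4.5×2.25 / 20 = 1.012 in from the vertical weld.
Polar moment about centroid: J = I_x + I_y = [11³/12 + 2×4.5×5.5²] + [11×1.012² + 2(4.5³/12 + 4.5×1.238²)] = 423.4 in³.
Direct shear f_v = P/L_w = 21.1 / 20 = 1.055 kip/in (vertical).
Torsion M = P·e = 21.1 × 7.5 = 158.25 kip·in.
Critical point at (x, y) = (3.487, 5.5) from centroid. f_tx = M·y/J = 2.056 kip/in; f_ty = M·x/J = 1.303 kip/in.
Resultant f_max = √[f_tx² + (f_v + f_ty)²] = √[2.056² + (1.055 + 1.303)²] = 3.129 kip/in.
Capacity per unit length: φr_n = 0.75 × 0.6 × 60 × (0.707 × 0.1875) = 3.579 kip/in.
3.129 ≤ 3.579 → adequate.

f_max ≈ 3.13 kip/in; adequate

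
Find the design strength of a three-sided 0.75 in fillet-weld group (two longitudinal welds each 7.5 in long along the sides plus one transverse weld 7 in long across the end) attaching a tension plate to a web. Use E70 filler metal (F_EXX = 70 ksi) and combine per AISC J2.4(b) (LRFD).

t_e = 0.707 × 0.75 = 0.5302 in.
R_nwl = 0.6 × 70 × 0.5302 × 15 = 334.1 kip (longitudinal, 2 welds).
R_nwt = 0.6 × 70 × 0.5302 × 7 = 155.9 kip (transverse, base value).
(i) R_nwl + R_nwt = 490 kip; (ii) 0.85 R_nwl + 1.5 R_nwt = 517.8 kip.
R_n = max = 517.8 kip [governs: (ii)]; φR_n = 388.3 kip.

φR_n ≈ 388 kip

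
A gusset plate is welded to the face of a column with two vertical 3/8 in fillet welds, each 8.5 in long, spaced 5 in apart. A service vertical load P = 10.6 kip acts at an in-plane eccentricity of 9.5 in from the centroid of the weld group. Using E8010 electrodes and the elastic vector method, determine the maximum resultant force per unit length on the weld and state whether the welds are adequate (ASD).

f_max ≈ 2.75 kip/in; adequate

E80XX → F_EXX = 80 ksi.
Total weld length L_w = 17 in. Treat welds as unit-width lines.
Polar moment about centroid: J = 2[d³/12 + d(b/2)²] = 2[8.5³/12 + 8.5×2.5²] = 208.6 in³.
Direct shear f_v = P/L_w = 10.6 / 17 = 0.6235 kip/in (vertical).
Torsion M = P·e = 10.6 × 9.5 = 100.7 kip·in.
Critical point at (x, y) = (2.5, 4.25) from centroid. f_tx = M·y/J = 2.052 kip/in; f_ty = M·x/J = 1.207 kip/in.
Resultant f_max = √[f_tx² + (f_v + f_ty)²] = √[2.052² + (0.6235 + 1.207)²] = 2.749 kip/in.
Capacity per unit length: r_n/Ω = (1/2.0) × 0.6 × 80 × (0.707 × 0.375) = 6.363 kip/in.
2.749 ≤ 6.363 → adequate.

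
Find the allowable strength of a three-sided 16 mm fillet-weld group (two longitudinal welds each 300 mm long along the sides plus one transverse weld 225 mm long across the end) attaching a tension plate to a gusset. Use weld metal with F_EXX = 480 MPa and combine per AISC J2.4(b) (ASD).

R_n/Ω ≈ 1380 kN

t_e = 0.707 × 16 = 11.31 mm.
R_nwl = 0.6 × 480 × 11.31 × 600 × 10⁻³ = 1955 kN (longitudinal, 2 welds).
R_nwt = 0.6 × 480 × 11.31 × 225 × 10⁻³ = 733 kN (transverse, base value).
(i) R_nwl + R_nwt = 2688 kN; (ii) 0.85 R_nwl + 1.5 R_nwt = 2761 kN.
R_n = max = 2761 kN [governs: (ii)]; R_n/Ω = 1381 kN.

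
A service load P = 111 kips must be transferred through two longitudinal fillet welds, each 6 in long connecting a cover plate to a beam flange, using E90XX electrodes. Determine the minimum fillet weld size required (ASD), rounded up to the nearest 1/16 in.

E90XX → F_EXX = 90 ksi.
Total weld length L = 12 in.
Required throat t_e = P × Ω / (0.6 F_EXX × L) = 111 × 2.0 / (0.6 × 90 × 12) = 0.3426 in.
Required leg w = t_e / 0.707 = 0.4846 in → use 1/2 in.

w = 1/2 in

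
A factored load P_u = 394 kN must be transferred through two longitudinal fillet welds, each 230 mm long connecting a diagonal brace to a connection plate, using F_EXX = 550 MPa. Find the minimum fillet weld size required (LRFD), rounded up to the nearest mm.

w = 5 mm

Total weld length L = 460 mm.
Required throat t_e = P_u / (φ × 0.6 F_EXX × L) = 394 / (0.75 × 0.6 × 550 × 460 × 10⁻³) = 3.461 mm.
Required leg w = t_e / 0.707 = 4.895 mm → use 5 mm.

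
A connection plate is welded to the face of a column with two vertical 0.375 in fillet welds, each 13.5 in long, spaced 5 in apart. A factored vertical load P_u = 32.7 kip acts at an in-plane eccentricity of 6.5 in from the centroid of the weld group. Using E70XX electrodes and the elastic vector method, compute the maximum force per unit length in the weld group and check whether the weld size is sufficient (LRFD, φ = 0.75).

f_max ≈ 3.27 kip/in; adequate

E70XX → F_EXX = 70 ksi.
Total weld length L_w = 27 in. Treat welds as unit-width lines.
Polar moment about centroid: J = 2[d³/12 + d(b/2)²] = 2[13.5³/12 + 13.5×2.5²] = 578.8 in³.
Direct shear f_v = P/L_w = 32.7 / 27 = 1.211 kip/in (vertical).
Torsion M = P·e = 32.7 × 6.5 = 212.55 kip·in.
Critical point at (x, y) = (2.5, 6.75) from centroid. f_tx = M·y/J = 2.479 kip/in; f_ty = M·x/J = 0.918 kip/in.
Resultant f_max = √[f_tx² + (f_v + f_ty)²] = √[2.479² + (1.211 + 0.918)²] = 3.268 kip/in.
Capacity per unit length: φr_n = 0.75 × 0.6 × 70 × (0.707 × 0.375) = 8.351 kip/in.
3.268 ≤ 8.351 → adequate.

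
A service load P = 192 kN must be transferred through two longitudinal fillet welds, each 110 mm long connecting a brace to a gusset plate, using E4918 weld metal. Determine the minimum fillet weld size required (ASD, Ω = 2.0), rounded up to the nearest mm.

E49XX → F_EXX = 490 MPa.
Total weld length L = 220 mm.
Required throat t_e = P × Ω / (0.6 F_EXX × L) = 192 × 2.0 / (0.6 × 490 × 220 × 10⁻³) = 5.937 mm.
Required leg w = t_e / 0.707 = 8.397 mm → use 9 mm.

w = 9 mm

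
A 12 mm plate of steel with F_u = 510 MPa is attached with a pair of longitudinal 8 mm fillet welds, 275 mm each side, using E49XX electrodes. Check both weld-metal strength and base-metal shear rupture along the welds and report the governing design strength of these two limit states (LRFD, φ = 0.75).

φR_n ≈ 686 kN (weld metal governs)

E49XX → F_EXX = 490 MPa.
t_e = 0.707 × 8 = 5.656 mm; L = 550 mm.
Weld metal: φR_n = 0.75 × 0.6 × 490 × 5.656 × 550 × 10⁻³ = 685.9 kN.
Base metal (shear rupture): φR_n = 0.75 × 0.6 × 510 × 12 × 550 × 10⁻³ = 1515 kN.
Governing: weld metal.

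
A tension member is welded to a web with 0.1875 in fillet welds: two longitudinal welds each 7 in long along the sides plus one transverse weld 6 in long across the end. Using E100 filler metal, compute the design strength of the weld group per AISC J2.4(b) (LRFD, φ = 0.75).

φR_n ≈ 125 kips

E100XX → F_EXX = 100 ksi.
t_e = 0.707 × 0.1875 = 0.1326 in.
R_nwl = 0.6 × 100 × 0.1326 × 14 = 111.4 kips (longitudinal, 2 welds).
R_nwt = 0.6 × 100 × 0.1326 × 6 = 47.72 kips (transverse, base value).
(i) R_nwl + R_nwt = 159.1 kips; (ii) 0.85 R_nwl + 1.5 R_nwt = 166.2 kips.
R_n = max = 166.2 kips [governs: (ii)]; φR_n = 124.7 kips.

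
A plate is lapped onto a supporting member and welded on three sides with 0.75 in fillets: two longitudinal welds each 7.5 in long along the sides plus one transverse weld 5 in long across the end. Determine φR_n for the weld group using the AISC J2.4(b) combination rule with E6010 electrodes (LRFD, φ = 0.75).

E60XX → F_EXX = 60 ksi.
t_e = 0.707 × 0.75 = 0.5302 in.
R_nwl = 0.6 × 60 × 0.5302 × 15 = 286.3 kips (longitudinal, 2 welds).
R_nwt = 0.6 × 60 × 0.5302 × 5 = 95.44 kips (transverse, base value).
(i) R_nwl + R_nwt = 381.8 kips; (ii) 0.85 R_nwl + 1.5 R_nwt = 386.6 kips.
R_n = max = 386.6 kips [governs: (ii)]; φR_n = 289.9 kips.

φR_n ≈ 290 kips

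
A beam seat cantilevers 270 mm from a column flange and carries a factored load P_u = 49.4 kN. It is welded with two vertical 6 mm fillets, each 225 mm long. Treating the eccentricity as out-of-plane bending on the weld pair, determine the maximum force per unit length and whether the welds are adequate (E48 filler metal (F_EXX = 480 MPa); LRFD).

L_w = 2 × 225 = 450 mm; section modulus (unit throat) S = 2 × L²/6 = 16880 mm².
Direct shear f_v = P/L_w = 49.4×10³/450 = 109.8 N/mm.
Moment M = P × e = 49.4×10³ × 270 = 13338000 N·mm; bending f_b = M/S = 790.4 N/mm.
f_max = √(f_v² + f_b²) = √(109.8² + 790.4²) = 798 N/mm.
φr_n = 0.75 × 0.6 × 480 × (0.707 × 6) = 916.3 N/mm → adequate.

f_max ≈ 798 N/mm; adequate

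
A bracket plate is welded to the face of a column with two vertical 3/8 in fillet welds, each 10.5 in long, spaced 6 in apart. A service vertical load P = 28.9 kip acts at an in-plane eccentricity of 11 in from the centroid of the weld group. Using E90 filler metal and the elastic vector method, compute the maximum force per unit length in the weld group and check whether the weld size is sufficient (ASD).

f_max ≈ 5.84 kip/in; adequate

E90XX → F_EXX = 90 ksi.
Total weld length L_w = 21 in. Treat welds as unit-width lines.
Polar moment about centroid: J = 2[d³/12 + d(b/2)²] = 2[10.5³/12 + 10.5×3²] = 381.9 in³.
Direct shear f_v = P/L_w = 28.9 / 21 = 1.376 kip/in (vertical).
Torsion M = P·e = 28.9 × 11 = 317.9 kip·in.
Critical point at (x, y) = (3, 5.25) from centroid. f_tx = M·y/J = 4.37 kip/in; f_ty = M·x/J = 2.497 kip/in.
Resultant f_max = √[f_tx² + (f_v + f_ty)²] = √[4.37² + (1.376 + 2.497)²] = 5.839 kip/in.
Capacity per unit length: r_n/Ω = (1/2.0) × 0.6 × 90 × (0.707 × 0.375) = 7.158 kip/in.
5.839 ≤ 7.158 → adequate.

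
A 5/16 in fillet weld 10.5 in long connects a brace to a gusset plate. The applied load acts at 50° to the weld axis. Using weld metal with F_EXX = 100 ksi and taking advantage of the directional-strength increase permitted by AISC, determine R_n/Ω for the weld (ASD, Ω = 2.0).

t_e = 0.707 × 0.3125 = 0.2209 in; A_we = 0.2209 × 10.5 = 2.32 in².
Directional factor: 1.0 + 0.5 sin^1.5(50°) = 1.335.
F_nw = 0.6 × 100 × 1.335 = 80.11 ksi.
R_n/Ω = (80.11 × 2.32) / 2.0 = 92.93 kips.

R_n/Ω ≈ 92.9 kips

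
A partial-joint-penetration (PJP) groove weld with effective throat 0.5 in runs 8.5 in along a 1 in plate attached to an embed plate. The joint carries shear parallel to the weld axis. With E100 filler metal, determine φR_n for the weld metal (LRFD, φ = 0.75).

φR_n ≈ 191 kips

E100XX → F_EXX = 100 ksi.
Effective throat (given) t_e = 0.5 in.
A_we = 0.5 × 8.5 = 4.25 in².
F_nw = 0.6 F_EXX = 60 ksi.
φR_n = 0.75 × 60 × 4.25 = 191.2 kips.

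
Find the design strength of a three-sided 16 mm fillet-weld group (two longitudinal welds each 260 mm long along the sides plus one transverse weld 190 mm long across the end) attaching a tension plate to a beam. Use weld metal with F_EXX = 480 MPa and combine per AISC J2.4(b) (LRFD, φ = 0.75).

t_e = 0.707 × 16 = 11.31 mm.
R_nwl = 0.6 × 480 × 11.31 × 520 × 10⁻³ = 1694 kN (longitudinal, 2 welds).
R_nwt = 0.6 × 480 × 11.31 × 190 × 10⁻³ = 619 kN (transverse, base value).
(i) R_nwl + R_nwt = 2313 kN; (ii) 0.85 R_nwl + 1.5 R_nwt = 2368 kN.
R_n = max = 2368 kN [governs: (ii)]; φR_n = 1776 kN.

φR_n ≈ 1780 kN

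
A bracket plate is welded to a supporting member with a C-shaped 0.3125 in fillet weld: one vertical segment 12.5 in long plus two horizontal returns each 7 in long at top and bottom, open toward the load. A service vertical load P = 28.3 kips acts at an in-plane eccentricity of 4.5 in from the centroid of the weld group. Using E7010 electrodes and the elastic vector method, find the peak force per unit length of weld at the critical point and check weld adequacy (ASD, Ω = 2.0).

f_max ≈ 2.07 kip/in; adequate

E70XX → F_EXX = 70 ksi.
Total weld length L_w = 26.5 in. Treat welds as unit-width lines.
Centroid: x̄ = 2×7×3.5 / 26.5 = 1.849 in from the vertical weld.
Polar moment about centroid: J = I_x + I_y = [12.5³/12 + 2×7×6.25²] + [12.5×1.849² + 2(7³/12 + 7×1.651²)] = 847.7 in³.
Direct shear f_v = P/L_w = 28.3 / 26.5 = 1.068 kip/in (vertical).
Torsion M = P·e = 28.3 × 4.5 = 127.35 kip·in.
Critical point at (x, y) = (5.151, 6.25) from centroid. f_tx = M·y/J = 0.9389 kip/in; f_ty = M·x/J = 0.7738 kip/in.
Resultant f_max = √[f_tx² + (f_v + f_ty)²] = √[0.9389² + (1.068 + 0.7738)²] = 2.067 kip/in.
Capacity per unit length: r_n/Ω = (1/2.0) × 0.6 × 70 × (0.707 × 0.3125) = 4.64 kip/in.
2.067 ≤ 4.64 → adequate.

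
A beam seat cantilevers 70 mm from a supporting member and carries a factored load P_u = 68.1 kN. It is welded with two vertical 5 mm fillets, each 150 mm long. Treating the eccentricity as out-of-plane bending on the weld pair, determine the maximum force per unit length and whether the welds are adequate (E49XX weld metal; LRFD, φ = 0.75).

f_max ≈ 675 N/mm; adequate

E49XX → F_EXX = 490 MPa.
L_w = 2 × 150 = 300 mm; section modulus (unit throat) S = 2 × L²/6 = 7500 mm².
Direct shear f_v = P/L_w = 68.1×10³/300 = 227 N/mm.
Moment M = P × e = 68.1×10³ × 70 = 4767000 N·mm; bending f_b = M/S = 635.6 N/mm.
f_max = √(f_v² + f_b²) = √(227² + 635.6²) = 674.9 N/mm.
φr_n = 0.75 × 0.6 × 490 × (0.707 × 5) = 779.5 N/mm → adequate.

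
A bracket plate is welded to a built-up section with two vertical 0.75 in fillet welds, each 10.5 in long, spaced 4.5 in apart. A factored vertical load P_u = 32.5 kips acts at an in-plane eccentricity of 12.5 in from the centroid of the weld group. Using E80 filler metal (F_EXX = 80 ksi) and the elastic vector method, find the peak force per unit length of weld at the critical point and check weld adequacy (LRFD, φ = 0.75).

Total weld length L_w = 21 in. Treat welds as unit-width lines.
Polar moment about centroid: J = 2[d³/12 + d(b/2)²] = 2[10.5³/12 + 10.5×2.25²] = 299.2 in³.
Direct shear f_v = P/L_w = 32.5 / 21 = 1.548 kip/in (vertical).
Torsion M = P·e = 32.5 × 12.5 = 406.25 kip·in.
Critical point at (x, y) = (2.25, 5.25) from centroid. f_tx = M·y/J = 7.127 kip/in; f_ty = M·x/J = 3.055 kip/in.
Resultant f_max = √[f_tx² + (f_v + f_ty)²] = √[7.127² + (1.548 + 3.055)²] = 8.484 kip/in.
Capacity per unit length: φr_n = 0.75 × 0.6 × 80 × (0.707 × 0.75) = 19.09 kip/in.
8.484 ≤ 19.09 → adequate.

f_max ≈ 8.48 kip/in; adequate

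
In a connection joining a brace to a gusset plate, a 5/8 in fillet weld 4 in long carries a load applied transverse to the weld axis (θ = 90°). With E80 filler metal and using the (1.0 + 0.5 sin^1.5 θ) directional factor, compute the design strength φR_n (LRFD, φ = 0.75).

E80XX → F_EXX = 80 ksi.
t_e = 0.707 × 0.625 = 0.4419 in; A_we = 0.4419 × 4 = 1.767 in².
Directional factor: 1.0 + 0.5 sin^1.5(90°) = 1.5.
F_nw = 0.6 × 80 × 1.5 = 72 ksi.
φR_n = 0.75 × 72 × 1.767 = 95.44 kips.

φR_n ≈ 95.4 kips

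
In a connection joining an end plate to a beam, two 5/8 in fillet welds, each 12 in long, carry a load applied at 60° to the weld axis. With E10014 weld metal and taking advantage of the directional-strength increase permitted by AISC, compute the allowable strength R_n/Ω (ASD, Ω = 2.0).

R_n/Ω ≈ 446 kips

E100XX → F_EXX = 100 ksi.
t_e = 0.707 × 0.625 = 0.4419 in; A_we = 0.4419 × 24 = 10.6 in².
Directional factor: 1.0 + 0.5 sin^1.5(60°) = 1.403.
F_nw = 0.6 × 100 × 1.403 = 84.18 ksi.
R_n/Ω = (84.18 × 10.6) / 2.0 = 446.4 kips.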